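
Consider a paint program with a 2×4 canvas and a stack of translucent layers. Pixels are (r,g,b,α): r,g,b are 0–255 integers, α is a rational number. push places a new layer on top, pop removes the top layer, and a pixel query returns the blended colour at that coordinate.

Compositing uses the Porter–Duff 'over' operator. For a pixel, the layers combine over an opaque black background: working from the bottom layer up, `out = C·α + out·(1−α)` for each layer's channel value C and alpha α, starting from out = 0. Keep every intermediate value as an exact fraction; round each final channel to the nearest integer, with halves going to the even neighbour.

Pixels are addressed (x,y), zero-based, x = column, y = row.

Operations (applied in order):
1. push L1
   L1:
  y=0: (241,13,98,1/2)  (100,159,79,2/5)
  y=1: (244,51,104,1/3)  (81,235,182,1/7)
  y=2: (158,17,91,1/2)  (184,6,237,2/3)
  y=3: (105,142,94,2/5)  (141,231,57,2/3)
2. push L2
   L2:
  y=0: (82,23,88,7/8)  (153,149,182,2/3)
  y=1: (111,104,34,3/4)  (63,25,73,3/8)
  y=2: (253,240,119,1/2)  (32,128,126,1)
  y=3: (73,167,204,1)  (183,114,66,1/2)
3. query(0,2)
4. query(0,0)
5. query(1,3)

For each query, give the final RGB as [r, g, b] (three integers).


at x=0,y=2 over L1,L2:
+L1 (α=1/2) → [79, 17/2, 91/2]
+L2 (α=1/2) → [166, 497/4, 329/4]
→ [166, 124, 82]

(0,0) stack=L1,L2; from [0,0,0]:
+L1 (α=1/2) → [241/2, 13/2, 49]
+L2 (α=7/8) → [1389/16, 335/16, 665/8]
rounded: [87, 21, 83]

at x=1,y=3 over L1,L2:
+L1 (α=2/3) → [94, 154, 38]
+L2 (α=1/2) → [277/2, 134, 52]
= [138, 134, 52]


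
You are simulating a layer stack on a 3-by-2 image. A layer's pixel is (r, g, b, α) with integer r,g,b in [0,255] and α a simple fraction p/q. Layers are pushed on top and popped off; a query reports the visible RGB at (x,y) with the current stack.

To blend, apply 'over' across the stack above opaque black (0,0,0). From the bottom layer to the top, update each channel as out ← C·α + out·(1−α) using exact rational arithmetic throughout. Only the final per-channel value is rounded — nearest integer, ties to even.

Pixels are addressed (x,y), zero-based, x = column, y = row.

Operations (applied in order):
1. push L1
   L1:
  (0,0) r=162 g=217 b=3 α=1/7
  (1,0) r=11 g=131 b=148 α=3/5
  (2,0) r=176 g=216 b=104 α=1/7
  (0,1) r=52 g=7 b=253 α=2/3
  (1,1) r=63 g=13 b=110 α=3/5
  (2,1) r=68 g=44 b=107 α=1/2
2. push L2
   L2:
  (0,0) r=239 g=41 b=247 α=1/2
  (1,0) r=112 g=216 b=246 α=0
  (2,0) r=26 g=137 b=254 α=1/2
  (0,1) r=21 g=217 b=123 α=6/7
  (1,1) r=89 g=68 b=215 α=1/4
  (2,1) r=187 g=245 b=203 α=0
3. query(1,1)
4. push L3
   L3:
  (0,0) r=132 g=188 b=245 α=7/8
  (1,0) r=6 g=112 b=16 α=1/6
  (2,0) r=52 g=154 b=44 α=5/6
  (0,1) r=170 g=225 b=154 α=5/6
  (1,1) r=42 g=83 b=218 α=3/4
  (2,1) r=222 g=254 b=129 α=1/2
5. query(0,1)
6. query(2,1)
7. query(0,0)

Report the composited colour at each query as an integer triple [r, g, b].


(1,1) stack=L1,L2; from [0,0,0]:
+L1 (α=3/5) → [189/5, 39/5, 66]
+L2 (α=1/4) → [253/5, 457/20, 413/4]
→ [51, 23, 103]

at x=0,y=1 over L1,L2,L3:
L1 α=2/3: [104/3, 14/3, 506/3]
L2 α=6/7: [482/21, 560/3, 2720/21]
L3 α=5/6: [9166/63, 3935/18, 9445/63]
rounded: [145, 219, 150]

query (2,1) [L1,L2,L3] — begin 0,0,0
L1 α=1/2: [34, 22, 107/2]
L2 α=0: [34, 22, 107/2]
L3 α=1/2: [128, 138, 365/4]
→ [128, 138, 91]

at x=0,y=0 over L1,L2,L3:
after L1 α=1/7: [162/7, 31, 3/7]
after L2 α=1/2: [1835/14, 36, 866/7]
after L3 α=7/8: [14771/112, 169, 12871/56]
→ [132, 169, 230]


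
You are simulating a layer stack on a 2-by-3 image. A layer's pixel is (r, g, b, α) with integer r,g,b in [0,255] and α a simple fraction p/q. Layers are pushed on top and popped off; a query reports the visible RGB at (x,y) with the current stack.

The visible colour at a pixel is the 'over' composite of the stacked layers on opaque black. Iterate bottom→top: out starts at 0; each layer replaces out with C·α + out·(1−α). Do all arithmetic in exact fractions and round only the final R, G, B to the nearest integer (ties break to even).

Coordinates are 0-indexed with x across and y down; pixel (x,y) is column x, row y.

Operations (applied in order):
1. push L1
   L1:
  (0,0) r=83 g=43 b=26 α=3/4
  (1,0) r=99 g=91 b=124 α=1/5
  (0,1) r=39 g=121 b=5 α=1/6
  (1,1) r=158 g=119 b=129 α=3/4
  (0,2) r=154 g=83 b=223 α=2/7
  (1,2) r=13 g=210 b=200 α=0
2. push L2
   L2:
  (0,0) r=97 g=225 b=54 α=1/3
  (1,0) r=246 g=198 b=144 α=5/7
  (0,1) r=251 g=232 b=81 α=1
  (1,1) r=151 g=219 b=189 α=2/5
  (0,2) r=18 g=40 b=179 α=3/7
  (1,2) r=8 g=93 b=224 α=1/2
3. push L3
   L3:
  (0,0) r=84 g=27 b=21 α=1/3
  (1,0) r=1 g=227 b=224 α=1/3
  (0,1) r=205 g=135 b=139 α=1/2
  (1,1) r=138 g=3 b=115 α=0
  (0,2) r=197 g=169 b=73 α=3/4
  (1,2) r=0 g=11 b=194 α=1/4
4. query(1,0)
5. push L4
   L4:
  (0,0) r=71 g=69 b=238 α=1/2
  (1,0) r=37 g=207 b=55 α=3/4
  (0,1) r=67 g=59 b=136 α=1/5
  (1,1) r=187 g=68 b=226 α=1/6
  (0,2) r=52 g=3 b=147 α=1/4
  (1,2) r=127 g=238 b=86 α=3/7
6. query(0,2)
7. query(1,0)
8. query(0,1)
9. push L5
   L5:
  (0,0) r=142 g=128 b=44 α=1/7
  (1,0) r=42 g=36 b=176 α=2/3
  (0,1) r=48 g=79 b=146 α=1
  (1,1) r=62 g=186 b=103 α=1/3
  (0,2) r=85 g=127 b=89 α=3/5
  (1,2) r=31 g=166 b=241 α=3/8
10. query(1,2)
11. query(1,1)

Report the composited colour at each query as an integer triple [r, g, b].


at x=1,y=0 over L1,L2,L3:
L1 α=1/5: [99/5, 91/5, 124/5]
L2 α=5/7: [6348/35, 5132/35, 3848/35]
L3 α=1/3: [12731/105, 18209/105, 15536/105]
= [121, 173, 148]

query (0,2) [L1,L2,L3,L4] — begin 0,0,0
after L1 α=2/7: [44, 166/7, 446/7]
after L2 α=3/7: [230/7, 1504/49, 5543/49]
after L3 α=3/4: [4367/28, 26347/196, 8137/98]
after L4 α=1/4: [14557/112, 79629/784, 38817/392]
→ [130, 102, 99]

query (1,0) [L1,L2,L3,L4] — begin 0,0,0
L1 α=1/5: [99/5, 91/5, 124/5]
L2 α=5/7: [6348/35, 5132/35, 3848/35]
L3 α=1/3: [12731/105, 18209/105, 15536/105]
L4 α=3/4: [12193/210, 41707/210, 32861/420]
= [58, 199, 78]

at x=0,y=1 over L1,L2,L3,L4:
after L1 α=1/6: [13/2, 121/6, 5/6]
after L2 α=1: [251, 232, 81]
after L3 α=1/2: [228, 367/2, 110]
after L4 α=1/5: [979/5, 793/5, 576/5]
= [196, 159, 115]

at x=1,y=2 over L1,L2,L3,L4,L5:
L1 α=0: [0, 0, 0]
L2 α=1/2: [4, 93/2, 112]
L3 α=1/4: [3, 301/8, 265/2]
L4 α=3/7: [393/7, 247/2, 788/7]
L5 α=3/8: [327/7, 2231/16, 9001/56]
→ [47, 139, 161]

at x=1,y=1 over L1,L2,L3,L4,L5:
+L1 (α=3/4) → [237/2, 357/4, 387/4]
+L2 (α=2/5) → [263/2, 2823/20, 2673/20]
+L3 (α=0) → [263/2, 2823/20, 2673/20]
+L4 (α=1/6) → [563/4, 3095/24, 3577/24]
+L5 (α=1/3) → [229/2, 5327/36, 4813/36]
rounded: [114, 148, 134]


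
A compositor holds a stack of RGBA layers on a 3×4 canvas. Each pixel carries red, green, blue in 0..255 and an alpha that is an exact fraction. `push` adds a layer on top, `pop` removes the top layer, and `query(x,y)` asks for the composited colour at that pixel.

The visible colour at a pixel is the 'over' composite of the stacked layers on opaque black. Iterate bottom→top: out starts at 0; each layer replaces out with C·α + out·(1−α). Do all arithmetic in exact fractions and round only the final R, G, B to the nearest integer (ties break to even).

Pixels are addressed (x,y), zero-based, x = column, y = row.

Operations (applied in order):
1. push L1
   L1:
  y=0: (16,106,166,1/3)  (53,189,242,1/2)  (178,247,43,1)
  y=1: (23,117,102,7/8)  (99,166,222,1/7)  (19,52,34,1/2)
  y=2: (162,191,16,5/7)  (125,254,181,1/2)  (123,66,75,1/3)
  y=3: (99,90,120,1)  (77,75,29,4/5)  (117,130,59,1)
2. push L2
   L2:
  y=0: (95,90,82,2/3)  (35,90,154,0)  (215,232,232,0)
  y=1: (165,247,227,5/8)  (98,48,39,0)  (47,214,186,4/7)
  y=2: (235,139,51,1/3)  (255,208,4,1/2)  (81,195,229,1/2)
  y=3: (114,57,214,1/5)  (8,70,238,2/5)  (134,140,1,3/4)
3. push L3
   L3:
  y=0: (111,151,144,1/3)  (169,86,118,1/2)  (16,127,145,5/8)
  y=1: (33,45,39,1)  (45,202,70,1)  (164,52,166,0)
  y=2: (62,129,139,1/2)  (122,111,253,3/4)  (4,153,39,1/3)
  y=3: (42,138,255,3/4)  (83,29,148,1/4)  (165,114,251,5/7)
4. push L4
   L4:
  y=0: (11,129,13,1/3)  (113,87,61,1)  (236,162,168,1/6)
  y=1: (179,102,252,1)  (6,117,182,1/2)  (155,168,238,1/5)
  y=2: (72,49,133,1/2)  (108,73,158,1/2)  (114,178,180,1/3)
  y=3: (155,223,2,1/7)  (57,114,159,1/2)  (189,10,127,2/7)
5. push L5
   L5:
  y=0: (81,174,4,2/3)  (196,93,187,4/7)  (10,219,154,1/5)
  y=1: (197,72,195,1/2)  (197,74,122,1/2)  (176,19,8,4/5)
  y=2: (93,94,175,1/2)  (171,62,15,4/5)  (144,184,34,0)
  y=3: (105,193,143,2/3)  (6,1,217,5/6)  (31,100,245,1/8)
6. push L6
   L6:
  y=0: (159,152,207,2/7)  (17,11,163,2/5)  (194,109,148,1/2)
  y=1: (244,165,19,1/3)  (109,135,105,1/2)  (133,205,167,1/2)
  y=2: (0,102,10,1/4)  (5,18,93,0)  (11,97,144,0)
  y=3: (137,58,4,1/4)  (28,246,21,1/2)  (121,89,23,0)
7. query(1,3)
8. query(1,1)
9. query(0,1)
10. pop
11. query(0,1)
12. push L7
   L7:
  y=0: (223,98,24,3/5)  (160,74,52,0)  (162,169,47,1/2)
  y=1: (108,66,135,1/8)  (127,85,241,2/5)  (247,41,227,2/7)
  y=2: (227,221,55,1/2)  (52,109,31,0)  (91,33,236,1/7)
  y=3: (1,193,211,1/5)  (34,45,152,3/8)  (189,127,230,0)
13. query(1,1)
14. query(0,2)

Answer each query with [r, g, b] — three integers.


query (1,3) [L1,L2,L3,L4,L5,L6] — begin 0,0,0
L1 α=4/5: [308/5, 60, 116/5]
L2 α=2/5: [1004/25, 64, 2728/25]
L3 α=1/4: [5087/100, 221/4, 2971/25]
L4 α=1/2: [10787/200, 677/8, 3473/25]
L5 α=5/6: [16787/1200, 239/16, 15299/75]
L6 α=1/2: [50387/2400, 4175/32, 8437/75]
= [21, 130, 112]

(1,1) stack=L1,L2,L3,L4,L5,L6; from [0,0,0]:
L1 α=1/7: [99/7, 166/7, 222/7]
L2 α=0: [99/7, 166/7, 222/7]
L3 α=1: [45, 202, 70]
L4 α=1/2: [51/2, 319/2, 126]
L5 α=1/2: [445/4, 467/4, 124]
L6 α=1/2: [881/8, 1007/8, 229/2]
= [110, 126, 114]

query (0,1) [L1,L2,L3,L4,L5,L6] — begin 0,0,0
+L1 (α=7/8) → [161/8, 819/8, 357/4]
+L2 (α=5/8) → [7083/64, 12337/64, 5611/32]
+L3 (α=1) → [33, 45, 39]
+L4 (α=1) → [179, 102, 252]
+L5 (α=1/2) → [188, 87, 447/2]
+L6 (α=1/3) → [620/3, 113, 466/3]
rounded: [207, 113, 155]

query (0,1) [L1,L2,L3,L4,L5] — begin 0,0,0
+L1 (α=7/8) → [161/8, 819/8, 357/4]
+L2 (α=5/8) → [7083/64, 12337/64, 5611/32]
+L3 (α=1) → [33, 45, 39]
+L4 (α=1) → [179, 102, 252]
+L5 (α=1/2) → [188, 87, 447/2]
= [188, 87, 224]

(1,1) stack=L1,L2,L3,L4,L5,L7; from [0,0,0]:
L1 α=1/7: [99/7, 166/7, 222/7]
L2 α=0: [99/7, 166/7, 222/7]
L3 α=1: [45, 202, 70]
L4 α=1/2: [51/2, 319/2, 126]
L5 α=1/2: [445/4, 467/4, 124]
L7 α=2/5: [2351/20, 2081/20, 854/5]
→ [118, 104, 171]

(0,2) stack=L1,L2,L3,L4,L5,L7; from [0,0,0]:
+L1 (α=5/7) → [810/7, 955/7, 80/7]
+L2 (α=1/3) → [3265/21, 961/7, 517/21]
+L3 (α=1/2) → [4567/42, 932/7, 1718/21]
+L4 (α=1/2) → [7591/84, 1275/14, 4511/42]
+L5 (α=1/2) → [15403/168, 2591/28, 11861/84]
+L7 (α=1/2) → [53539/336, 8779/56, 16481/168]
→ [159, 157, 98]


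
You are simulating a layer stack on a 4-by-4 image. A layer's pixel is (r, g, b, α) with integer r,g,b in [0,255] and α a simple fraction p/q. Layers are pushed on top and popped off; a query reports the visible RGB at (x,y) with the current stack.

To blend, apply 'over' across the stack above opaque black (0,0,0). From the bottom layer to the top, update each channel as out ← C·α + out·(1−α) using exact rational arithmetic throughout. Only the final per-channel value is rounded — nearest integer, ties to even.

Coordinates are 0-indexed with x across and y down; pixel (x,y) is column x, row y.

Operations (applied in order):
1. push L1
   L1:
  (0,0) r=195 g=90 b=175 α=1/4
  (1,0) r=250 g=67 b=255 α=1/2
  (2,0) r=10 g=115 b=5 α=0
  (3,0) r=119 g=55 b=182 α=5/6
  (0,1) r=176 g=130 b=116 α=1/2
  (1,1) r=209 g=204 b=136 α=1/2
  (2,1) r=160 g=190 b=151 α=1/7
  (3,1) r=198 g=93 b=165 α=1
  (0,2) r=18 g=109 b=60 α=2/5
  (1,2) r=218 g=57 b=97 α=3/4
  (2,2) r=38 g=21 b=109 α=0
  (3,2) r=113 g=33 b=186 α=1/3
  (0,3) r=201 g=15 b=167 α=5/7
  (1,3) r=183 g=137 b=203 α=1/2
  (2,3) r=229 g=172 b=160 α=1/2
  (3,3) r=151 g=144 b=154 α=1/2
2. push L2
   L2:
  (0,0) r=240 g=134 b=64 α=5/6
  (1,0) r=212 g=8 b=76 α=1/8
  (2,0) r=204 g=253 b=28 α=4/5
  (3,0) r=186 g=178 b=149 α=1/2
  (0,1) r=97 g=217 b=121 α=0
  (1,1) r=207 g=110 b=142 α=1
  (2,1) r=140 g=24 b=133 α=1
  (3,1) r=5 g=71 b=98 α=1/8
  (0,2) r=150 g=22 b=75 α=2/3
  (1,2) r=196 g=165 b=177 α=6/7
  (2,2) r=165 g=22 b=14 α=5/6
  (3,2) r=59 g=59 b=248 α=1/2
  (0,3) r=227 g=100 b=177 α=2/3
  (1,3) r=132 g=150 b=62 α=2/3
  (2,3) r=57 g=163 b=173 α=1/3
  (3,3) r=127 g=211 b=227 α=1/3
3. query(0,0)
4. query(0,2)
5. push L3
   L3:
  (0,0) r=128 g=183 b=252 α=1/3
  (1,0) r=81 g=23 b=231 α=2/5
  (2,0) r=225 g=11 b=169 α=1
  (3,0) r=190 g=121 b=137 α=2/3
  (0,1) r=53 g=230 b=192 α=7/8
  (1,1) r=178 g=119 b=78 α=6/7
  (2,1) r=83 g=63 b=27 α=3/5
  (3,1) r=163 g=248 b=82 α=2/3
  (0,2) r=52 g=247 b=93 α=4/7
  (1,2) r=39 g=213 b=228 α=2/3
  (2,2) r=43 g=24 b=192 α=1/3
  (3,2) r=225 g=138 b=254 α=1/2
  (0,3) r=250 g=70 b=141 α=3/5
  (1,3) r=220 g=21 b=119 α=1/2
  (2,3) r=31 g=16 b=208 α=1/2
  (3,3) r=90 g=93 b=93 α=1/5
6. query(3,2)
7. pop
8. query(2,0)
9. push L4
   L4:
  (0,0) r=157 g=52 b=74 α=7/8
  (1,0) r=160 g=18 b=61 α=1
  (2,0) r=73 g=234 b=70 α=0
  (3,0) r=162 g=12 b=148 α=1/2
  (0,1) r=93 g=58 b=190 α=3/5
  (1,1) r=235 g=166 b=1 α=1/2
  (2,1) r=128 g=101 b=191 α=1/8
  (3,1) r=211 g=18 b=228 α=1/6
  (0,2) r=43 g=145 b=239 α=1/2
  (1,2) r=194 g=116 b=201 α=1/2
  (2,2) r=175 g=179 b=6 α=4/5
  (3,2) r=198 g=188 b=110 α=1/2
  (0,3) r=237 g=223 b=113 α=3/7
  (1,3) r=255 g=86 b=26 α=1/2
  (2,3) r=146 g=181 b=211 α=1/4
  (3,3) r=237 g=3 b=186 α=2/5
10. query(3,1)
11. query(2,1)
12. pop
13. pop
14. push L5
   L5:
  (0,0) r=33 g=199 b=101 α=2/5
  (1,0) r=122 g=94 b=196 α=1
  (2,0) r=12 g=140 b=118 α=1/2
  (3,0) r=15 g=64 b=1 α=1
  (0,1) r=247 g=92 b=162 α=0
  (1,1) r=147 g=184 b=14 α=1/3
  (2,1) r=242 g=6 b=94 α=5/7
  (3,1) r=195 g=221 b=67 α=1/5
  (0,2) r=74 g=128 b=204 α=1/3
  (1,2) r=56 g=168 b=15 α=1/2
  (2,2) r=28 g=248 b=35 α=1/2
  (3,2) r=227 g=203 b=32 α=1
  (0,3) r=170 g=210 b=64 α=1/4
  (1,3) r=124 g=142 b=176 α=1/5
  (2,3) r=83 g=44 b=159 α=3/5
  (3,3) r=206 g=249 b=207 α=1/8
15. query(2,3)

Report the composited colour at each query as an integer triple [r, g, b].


(0,0) stack=L1,L2; from [0,0,0]:
L1 α=1/4: [195/4, 45/2, 175/4]
L2 α=5/6: [1665/8, 1385/12, 485/8]
rounded: [208, 115, 61]

(0,2) stack=L1,L2; from [0,0,0]:
L1 α=2/5: [36/5, 218/5, 24]
L2 α=2/3: [512/5, 146/5, 58]
rounded: [102, 29, 58]

query (3,2) [L1,L2,L3] — begin 0,0,0
after L1 α=1/3: [113/3, 11, 62]
after L2 α=1/2: [145/3, 35, 155]
after L3 α=1/2: [410/3, 173/2, 409/2]
= [137, 86, 204]

(2,0) stack=L1,L2; from [0,0,0]:
after L1 α=0: [0, 0, 0]
after L2 α=4/5: [816/5, 1012/5, 112/5]
→ [163, 202, 22]

query (3,1) [L1,L2,L4] — begin 0,0,0
+L1 (α=1) → [198, 93, 165]
+L2 (α=1/8) → [1391/8, 361/4, 1253/8]
+L4 (α=1/6) → [2881/16, 1877/24, 8089/48]
rounded: [180, 78, 169]

(2,1) stack=L1,L2,L4; from [0,0,0]:
L1 α=1/7: [160/7, 190/7, 151/7]
L2 α=1: [140, 24, 133]
L4 α=1/8: [277/2, 269/8, 561/4]
= [138, 34, 140]

at x=2,y=3 over L1,L5:
L1 α=1/2: [229/2, 86, 80]
L5 α=3/5: [478/5, 304/5, 637/5]
= [96, 61, 127]


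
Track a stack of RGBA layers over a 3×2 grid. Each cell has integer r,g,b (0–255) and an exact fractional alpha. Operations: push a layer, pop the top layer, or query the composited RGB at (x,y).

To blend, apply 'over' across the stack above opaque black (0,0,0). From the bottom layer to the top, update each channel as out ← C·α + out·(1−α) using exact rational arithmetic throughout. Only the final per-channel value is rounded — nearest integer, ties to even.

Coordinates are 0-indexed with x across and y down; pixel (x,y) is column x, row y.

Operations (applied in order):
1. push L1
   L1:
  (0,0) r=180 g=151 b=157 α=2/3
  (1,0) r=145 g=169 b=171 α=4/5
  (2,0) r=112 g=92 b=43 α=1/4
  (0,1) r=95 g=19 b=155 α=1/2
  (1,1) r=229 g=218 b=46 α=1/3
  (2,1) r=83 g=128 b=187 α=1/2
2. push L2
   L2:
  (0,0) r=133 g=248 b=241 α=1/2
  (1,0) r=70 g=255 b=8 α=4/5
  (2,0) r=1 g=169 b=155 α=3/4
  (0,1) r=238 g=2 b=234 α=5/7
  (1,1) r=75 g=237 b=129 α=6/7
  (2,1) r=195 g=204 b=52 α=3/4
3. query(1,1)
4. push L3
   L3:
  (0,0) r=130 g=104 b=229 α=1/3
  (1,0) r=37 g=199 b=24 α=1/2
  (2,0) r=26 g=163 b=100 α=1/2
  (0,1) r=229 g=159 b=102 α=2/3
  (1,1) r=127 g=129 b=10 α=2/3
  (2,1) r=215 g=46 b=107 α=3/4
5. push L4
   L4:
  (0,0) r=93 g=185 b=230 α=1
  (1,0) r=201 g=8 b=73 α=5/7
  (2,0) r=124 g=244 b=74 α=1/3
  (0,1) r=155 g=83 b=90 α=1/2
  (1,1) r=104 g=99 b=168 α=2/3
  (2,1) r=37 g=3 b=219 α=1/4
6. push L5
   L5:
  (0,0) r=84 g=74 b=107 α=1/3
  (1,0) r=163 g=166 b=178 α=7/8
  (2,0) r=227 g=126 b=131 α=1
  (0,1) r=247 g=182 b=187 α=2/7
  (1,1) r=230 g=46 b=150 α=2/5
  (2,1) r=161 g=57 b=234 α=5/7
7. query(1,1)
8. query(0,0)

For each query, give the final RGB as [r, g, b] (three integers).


at x=1,y=1 over L1,L2:
after L1 α=1/3: [229/3, 218/3, 46/3]
after L2 α=6/7: [1579/21, 4484/21, 2368/21]
→ [75, 214, 113]

(1,1) stack=L1,L2,L3,L4,L5; from [0,0,0]:
after L1 α=1/3: [229/3, 218/3, 46/3]
after L2 α=6/7: [1579/21, 4484/21, 2368/21]
after L3 α=2/3: [6913/63, 9902/63, 2788/63]
after L4 α=2/3: [20017/189, 22376/189, 23956/189]
after L5 α=2/5: [48997/315, 28172/315, 42856/315]
→ [156, 89, 136]

at x=0,y=0 over L1,L2,L3,L4,L5:
L1 α=2/3: [120, 302/3, 314/3]
L2 α=1/2: [253/2, 523/3, 1037/6]
L3 α=1/3: [383/3, 1358/9, 1724/9]
L4 α=1: [93, 185, 230]
L5 α=1/3: [90, 148, 189]
→ [90, 148, 189]


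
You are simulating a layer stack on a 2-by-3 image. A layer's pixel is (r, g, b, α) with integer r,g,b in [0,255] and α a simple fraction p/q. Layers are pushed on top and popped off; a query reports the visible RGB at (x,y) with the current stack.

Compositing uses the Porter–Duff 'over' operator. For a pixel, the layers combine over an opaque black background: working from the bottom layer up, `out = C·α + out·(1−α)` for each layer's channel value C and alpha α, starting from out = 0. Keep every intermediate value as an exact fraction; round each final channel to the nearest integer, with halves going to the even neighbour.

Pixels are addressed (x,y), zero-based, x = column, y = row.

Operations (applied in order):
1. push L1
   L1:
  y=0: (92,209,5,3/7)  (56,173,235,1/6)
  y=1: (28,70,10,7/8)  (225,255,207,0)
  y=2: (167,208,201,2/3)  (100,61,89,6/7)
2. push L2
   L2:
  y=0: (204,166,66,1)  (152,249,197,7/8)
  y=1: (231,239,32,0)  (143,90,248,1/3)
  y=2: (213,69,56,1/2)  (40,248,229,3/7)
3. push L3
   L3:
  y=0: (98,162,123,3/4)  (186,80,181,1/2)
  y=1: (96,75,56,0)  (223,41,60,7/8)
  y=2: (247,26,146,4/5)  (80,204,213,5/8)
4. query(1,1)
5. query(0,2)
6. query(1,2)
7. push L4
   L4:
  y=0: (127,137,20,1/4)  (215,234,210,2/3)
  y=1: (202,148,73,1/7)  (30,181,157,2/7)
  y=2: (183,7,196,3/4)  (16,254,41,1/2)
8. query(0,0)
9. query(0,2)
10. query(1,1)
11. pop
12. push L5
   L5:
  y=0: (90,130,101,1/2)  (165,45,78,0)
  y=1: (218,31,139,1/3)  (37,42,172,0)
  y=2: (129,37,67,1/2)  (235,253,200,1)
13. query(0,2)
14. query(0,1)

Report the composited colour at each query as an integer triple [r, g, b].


(1,1) stack=L1,L2,L3; from [0,0,0]:
after L1 α=0: [0, 0, 0]
after L2 α=1/3: [143/3, 30, 248/3]
after L3 α=7/8: [2413/12, 317/8, 377/6]
→ [201, 40, 63]

query (0,2) [L1,L2,L3] — begin 0,0,0
L1 α=2/3: [334/3, 416/3, 134]
L2 α=1/2: [973/6, 623/6, 95]
L3 α=4/5: [6901/30, 1247/30, 679/5]
= [230, 42, 136]

at x=1,y=2 over L1,L2,L3:
+L1 (α=6/7) → [600/7, 366/7, 534/7]
+L2 (α=3/7) → [3240/49, 6672/49, 6945/49]
+L3 (α=5/8) → [3665/49, 17499/98, 18255/98]
rounded: [75, 179, 186]

(0,0) stack=L1,L2,L3,L4; from [0,0,0]:
+L1 (α=3/7) → [276/7, 627/7, 15/7]
+L2 (α=1) → [204, 166, 66]
+L3 (α=3/4) → [249/2, 163, 435/4]
+L4 (α=1/4) → [1001/8, 313/2, 1385/16]
→ [125, 156, 87]

query (0,2) [L1,L2,L3,L4] — begin 0,0,0
L1 α=2/3: [334/3, 416/3, 134]
L2 α=1/2: [973/6, 623/6, 95]
L3 α=4/5: [6901/30, 1247/30, 679/5]
L4 α=3/4: [23371/120, 1877/120, 3619/20]
rounded: [195, 16, 181]

query (1,1) [L1,L2,L3,L4] — begin 0,0,0
L1 α=0: [0, 0, 0]
L2 α=1/3: [143/3, 30, 248/3]
L3 α=7/8: [2413/12, 317/8, 377/6]
L4 α=2/7: [12785/84, 4481/56, 3769/42]
rounded: [152, 80, 90]

at x=0,y=2 over L1,L2,L3,L5:
+L1 (α=2/3) → [334/3, 416/3, 134]
+L2 (α=1/2) → [973/6, 623/6, 95]
+L3 (α=4/5) → [6901/30, 1247/30, 679/5]
+L5 (α=1/2) → [10771/60, 2357/60, 507/5]
rounded: [180, 39, 101]

(0,1) stack=L1,L2,L3,L5; from [0,0,0]:
L1 α=7/8: [49/2, 245/4, 35/4]
L2 α=0: [49/2, 245/4, 35/4]
L3 α=0: [49/2, 245/4, 35/4]
L5 α=1/3: [89, 307/6, 313/6]
= [89, 51, 52]


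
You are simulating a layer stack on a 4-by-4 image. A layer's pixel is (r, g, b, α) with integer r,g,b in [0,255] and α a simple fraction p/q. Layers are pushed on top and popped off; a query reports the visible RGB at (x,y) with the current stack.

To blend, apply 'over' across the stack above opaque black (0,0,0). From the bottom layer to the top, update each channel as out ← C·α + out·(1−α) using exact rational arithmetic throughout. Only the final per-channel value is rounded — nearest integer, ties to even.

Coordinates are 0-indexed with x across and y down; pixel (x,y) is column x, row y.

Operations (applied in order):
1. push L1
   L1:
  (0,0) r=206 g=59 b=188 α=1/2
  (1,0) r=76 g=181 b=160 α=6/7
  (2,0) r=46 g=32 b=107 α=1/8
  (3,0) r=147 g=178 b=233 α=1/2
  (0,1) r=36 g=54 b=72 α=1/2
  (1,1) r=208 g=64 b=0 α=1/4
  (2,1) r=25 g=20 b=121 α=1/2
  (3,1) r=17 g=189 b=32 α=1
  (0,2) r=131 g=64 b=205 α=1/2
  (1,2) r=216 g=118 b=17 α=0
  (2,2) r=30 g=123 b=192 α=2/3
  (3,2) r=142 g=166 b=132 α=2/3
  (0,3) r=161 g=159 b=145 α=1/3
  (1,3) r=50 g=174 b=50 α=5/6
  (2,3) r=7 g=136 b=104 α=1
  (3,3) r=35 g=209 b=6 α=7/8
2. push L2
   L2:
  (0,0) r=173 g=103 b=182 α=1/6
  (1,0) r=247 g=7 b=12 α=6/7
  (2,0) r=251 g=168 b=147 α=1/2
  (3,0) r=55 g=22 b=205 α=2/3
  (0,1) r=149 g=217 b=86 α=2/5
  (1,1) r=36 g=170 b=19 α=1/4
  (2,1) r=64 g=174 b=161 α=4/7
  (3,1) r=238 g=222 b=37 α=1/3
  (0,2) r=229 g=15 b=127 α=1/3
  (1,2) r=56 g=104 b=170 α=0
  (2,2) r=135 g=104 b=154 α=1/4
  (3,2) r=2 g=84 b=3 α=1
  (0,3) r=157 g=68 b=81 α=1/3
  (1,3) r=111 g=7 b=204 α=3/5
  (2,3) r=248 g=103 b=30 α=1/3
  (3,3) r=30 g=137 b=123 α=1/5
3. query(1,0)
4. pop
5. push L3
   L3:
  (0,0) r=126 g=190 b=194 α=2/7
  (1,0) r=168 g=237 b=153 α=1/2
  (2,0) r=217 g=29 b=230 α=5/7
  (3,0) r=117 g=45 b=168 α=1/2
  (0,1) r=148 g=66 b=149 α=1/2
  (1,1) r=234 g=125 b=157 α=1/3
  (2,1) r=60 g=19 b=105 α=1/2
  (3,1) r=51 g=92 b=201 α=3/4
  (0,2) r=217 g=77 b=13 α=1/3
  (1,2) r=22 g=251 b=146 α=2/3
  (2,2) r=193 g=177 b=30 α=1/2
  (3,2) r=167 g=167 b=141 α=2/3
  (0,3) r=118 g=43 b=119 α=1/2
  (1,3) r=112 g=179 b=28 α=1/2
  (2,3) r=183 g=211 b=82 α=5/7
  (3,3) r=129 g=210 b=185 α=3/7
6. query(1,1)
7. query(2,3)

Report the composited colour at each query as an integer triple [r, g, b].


(1,0) stack=L1,L2; from [0,0,0]:
+L1 (α=6/7) → [456/7, 1086/7, 960/7]
+L2 (α=6/7) → [10830/49, 1380/49, 1464/49]
→ [221, 28, 30]

at x=1,y=1 over L1,L3:
L1 α=1/4: [52, 16, 0]
L3 α=1/3: [338/3, 157/3, 157/3]
= [113, 52, 52]

at x=2,y=3 over L1,L3:
+L1 (α=1) → [7, 136, 104]
+L3 (α=5/7) → [929/7, 1327/7, 618/7]
rounded: [133, 190, 88]


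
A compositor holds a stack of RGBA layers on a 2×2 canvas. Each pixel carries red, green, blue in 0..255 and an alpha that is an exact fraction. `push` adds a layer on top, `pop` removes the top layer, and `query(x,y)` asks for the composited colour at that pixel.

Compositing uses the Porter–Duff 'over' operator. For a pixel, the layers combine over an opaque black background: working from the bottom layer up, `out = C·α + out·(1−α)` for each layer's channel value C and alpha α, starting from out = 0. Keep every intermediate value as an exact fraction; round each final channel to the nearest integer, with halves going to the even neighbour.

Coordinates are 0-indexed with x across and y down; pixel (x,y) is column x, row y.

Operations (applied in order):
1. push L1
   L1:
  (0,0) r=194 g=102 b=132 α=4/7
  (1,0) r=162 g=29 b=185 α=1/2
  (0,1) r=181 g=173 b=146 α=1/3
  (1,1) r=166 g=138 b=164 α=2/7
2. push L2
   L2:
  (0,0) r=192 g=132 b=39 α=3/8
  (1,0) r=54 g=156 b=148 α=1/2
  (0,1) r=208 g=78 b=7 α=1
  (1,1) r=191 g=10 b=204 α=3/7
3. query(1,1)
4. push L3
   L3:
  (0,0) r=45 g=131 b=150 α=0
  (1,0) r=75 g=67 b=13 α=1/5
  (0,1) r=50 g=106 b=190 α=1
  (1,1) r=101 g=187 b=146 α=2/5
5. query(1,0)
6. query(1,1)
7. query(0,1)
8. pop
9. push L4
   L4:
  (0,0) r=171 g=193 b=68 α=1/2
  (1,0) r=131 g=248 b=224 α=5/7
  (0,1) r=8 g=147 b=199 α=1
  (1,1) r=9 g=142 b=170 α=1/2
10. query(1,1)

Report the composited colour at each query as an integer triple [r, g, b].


at x=1,y=1 over L1,L2:
L1 α=2/7: [332/7, 276/7, 328/7]
L2 α=3/7: [5339/49, 1314/49, 5596/49]
rounded: [109, 27, 114]

query (1,0) [L1,L2,L3] — begin 0,0,0
+L1 (α=1/2) → [81, 29/2, 185/2]
+L2 (α=1/2) → [135/2, 341/4, 481/4]
+L3 (α=1/5) → [69, 408/5, 494/5]
rounded: [69, 82, 99]

query (1,1) [L1,L2,L3] — begin 0,0,0
+L1 (α=2/7) → [332/7, 276/7, 328/7]
+L2 (α=3/7) → [5339/49, 1314/49, 5596/49]
+L3 (α=2/5) → [5183/49, 22268/245, 31096/245]
= [106, 91, 127]

(0,1) stack=L1,L2,L3; from [0,0,0]:
after L1 α=1/3: [181/3, 173/3, 146/3]
after L2 α=1: [208, 78, 7]
after L3 α=1: [50, 106, 190]
rounded: [50, 106, 190]

query (1,1) [L1,L2,L4] — begin 0,0,0
L1 α=2/7: [332/7, 276/7, 328/7]
L2 α=3/7: [5339/49, 1314/49, 5596/49]
L4 α=1/2: [2890/49, 4136/49, 6963/49]
= [59, 84, 142]


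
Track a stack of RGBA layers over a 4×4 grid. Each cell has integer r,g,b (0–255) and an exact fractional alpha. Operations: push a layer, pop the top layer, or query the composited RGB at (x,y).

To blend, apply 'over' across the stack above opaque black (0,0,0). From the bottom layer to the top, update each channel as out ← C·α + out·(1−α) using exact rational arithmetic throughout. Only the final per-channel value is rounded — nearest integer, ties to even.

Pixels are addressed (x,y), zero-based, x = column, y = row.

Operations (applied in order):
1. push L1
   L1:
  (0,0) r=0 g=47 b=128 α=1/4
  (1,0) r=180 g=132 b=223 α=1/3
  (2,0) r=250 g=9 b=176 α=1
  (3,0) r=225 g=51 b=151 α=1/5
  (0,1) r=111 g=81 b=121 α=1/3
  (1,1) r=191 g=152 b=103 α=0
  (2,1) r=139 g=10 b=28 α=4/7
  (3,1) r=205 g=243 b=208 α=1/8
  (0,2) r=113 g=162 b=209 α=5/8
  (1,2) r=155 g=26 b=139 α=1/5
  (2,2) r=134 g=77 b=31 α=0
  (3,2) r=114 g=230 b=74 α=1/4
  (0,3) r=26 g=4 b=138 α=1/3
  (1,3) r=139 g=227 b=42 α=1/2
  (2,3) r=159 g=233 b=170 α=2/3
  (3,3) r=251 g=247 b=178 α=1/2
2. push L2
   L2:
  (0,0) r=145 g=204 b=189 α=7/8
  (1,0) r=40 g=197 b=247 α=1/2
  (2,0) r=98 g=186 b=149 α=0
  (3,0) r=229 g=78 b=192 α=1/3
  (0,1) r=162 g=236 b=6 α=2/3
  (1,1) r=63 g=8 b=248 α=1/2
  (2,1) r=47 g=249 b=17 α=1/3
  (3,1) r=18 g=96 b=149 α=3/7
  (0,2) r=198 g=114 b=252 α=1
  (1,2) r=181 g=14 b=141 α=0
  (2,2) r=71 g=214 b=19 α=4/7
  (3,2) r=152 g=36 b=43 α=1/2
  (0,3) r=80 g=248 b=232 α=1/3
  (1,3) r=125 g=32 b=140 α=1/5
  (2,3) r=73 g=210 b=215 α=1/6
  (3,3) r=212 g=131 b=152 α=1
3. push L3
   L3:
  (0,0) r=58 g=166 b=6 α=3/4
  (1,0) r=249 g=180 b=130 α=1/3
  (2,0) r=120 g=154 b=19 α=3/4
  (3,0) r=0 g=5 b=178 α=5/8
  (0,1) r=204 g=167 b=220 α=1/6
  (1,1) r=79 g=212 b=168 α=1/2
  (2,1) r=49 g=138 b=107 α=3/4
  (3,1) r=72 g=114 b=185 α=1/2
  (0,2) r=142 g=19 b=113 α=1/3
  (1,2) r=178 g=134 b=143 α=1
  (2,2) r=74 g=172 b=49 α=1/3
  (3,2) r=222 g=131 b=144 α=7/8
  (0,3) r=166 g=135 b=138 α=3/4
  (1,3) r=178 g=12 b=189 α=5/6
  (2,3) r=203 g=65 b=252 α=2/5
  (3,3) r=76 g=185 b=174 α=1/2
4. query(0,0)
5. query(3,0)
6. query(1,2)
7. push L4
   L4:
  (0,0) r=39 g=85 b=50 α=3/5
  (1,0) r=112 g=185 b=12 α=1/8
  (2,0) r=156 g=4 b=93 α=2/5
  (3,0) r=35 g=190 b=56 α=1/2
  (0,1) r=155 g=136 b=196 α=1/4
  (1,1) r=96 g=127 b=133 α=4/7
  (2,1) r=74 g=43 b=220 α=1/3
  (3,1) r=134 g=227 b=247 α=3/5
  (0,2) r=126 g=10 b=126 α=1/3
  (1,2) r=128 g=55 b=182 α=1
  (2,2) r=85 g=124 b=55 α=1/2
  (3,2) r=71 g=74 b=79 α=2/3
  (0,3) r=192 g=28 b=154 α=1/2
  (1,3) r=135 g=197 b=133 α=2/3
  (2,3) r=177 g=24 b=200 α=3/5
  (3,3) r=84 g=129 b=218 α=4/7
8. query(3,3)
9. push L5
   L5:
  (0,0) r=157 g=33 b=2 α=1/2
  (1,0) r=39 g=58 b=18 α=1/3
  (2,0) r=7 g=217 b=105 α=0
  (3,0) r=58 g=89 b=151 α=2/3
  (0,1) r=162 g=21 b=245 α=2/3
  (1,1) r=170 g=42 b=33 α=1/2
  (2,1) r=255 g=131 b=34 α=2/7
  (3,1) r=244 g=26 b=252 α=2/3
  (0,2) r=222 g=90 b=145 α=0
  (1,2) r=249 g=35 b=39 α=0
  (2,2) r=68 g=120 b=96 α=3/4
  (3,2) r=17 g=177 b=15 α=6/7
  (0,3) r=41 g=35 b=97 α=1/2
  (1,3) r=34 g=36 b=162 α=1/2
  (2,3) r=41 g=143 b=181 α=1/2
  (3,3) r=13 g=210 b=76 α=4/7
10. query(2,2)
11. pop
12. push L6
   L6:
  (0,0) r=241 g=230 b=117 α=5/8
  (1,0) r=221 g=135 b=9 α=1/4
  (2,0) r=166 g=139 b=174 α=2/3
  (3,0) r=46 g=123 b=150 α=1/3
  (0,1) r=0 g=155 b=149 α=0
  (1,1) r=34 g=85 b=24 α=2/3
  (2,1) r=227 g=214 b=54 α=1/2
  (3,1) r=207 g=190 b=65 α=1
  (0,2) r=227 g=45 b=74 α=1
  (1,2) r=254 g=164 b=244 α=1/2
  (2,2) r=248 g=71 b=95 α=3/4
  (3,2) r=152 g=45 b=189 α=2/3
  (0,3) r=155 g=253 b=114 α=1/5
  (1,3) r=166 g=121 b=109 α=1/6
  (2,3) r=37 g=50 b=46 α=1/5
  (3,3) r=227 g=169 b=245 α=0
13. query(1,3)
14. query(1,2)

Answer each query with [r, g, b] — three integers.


at x=0,y=0 over L1,L2,L3:
+L1 (α=1/4) → [0, 47/4, 32]
+L2 (α=7/8) → [1015/8, 5759/32, 1355/8]
+L3 (α=3/4) → [2407/32, 21695/128, 1499/32]
rounded: [75, 169, 47]

at x=3,y=0 over L1,L2,L3:
L1 α=1/5: [45, 51/5, 151/5]
L2 α=1/3: [319/3, 164/5, 1262/15]
L3 α=5/8: [319/8, 617/40, 714/5]
→ [40, 15, 143]

query (1,2) [L1,L2,L3] — begin 0,0,0
+L1 (α=1/5) → [31, 26/5, 139/5]
+L2 (α=0) → [31, 26/5, 139/5]
+L3 (α=1) → [178, 134, 143]
= [178, 134, 143]

query (3,3) [L1,L2,L3,L4] — begin 0,0,0
+L1 (α=1/2) → [251/2, 247/2, 89]
+L2 (α=1) → [212, 131, 152]
+L3 (α=1/2) → [144, 158, 163]
+L4 (α=4/7) → [768/7, 990/7, 1361/7]
= [110, 141, 194]

query (2,2) [L1,L2,L3,L4,L5] — begin 0,0,0
+L1 (α=0) → [0, 0, 0]
+L2 (α=4/7) → [284/7, 856/7, 76/7]
+L3 (α=1/3) → [362/7, 972/7, 165/7]
+L4 (α=1/2) → [957/14, 920/7, 275/7]
+L5 (α=3/4) → [3813/56, 860/7, 2291/28]
rounded: [68, 123, 82]

at x=1,y=3 over L1,L2,L3,L4,L6:
L1 α=1/2: [139/2, 227/2, 21]
L2 α=1/5: [403/5, 486/5, 224/5]
L3 α=5/6: [4853/30, 131/5, 4949/30]
L4 α=2/3: [12953/90, 2101/15, 12929/90]
L6 α=1/6: [15941/108, 1232/9, 14891/108]
rounded: [148, 137, 138]

(1,2) stack=L1,L2,L3,L4,L6; from [0,0,0]:
after L1 α=1/5: [31, 26/5, 139/5]
after L2 α=0: [31, 26/5, 139/5]
after L3 α=1: [178, 134, 143]
after L4 α=1: [128, 55, 182]
after L6 α=1/2: [191, 219/2, 213]
rounded: [191, 110, 213]


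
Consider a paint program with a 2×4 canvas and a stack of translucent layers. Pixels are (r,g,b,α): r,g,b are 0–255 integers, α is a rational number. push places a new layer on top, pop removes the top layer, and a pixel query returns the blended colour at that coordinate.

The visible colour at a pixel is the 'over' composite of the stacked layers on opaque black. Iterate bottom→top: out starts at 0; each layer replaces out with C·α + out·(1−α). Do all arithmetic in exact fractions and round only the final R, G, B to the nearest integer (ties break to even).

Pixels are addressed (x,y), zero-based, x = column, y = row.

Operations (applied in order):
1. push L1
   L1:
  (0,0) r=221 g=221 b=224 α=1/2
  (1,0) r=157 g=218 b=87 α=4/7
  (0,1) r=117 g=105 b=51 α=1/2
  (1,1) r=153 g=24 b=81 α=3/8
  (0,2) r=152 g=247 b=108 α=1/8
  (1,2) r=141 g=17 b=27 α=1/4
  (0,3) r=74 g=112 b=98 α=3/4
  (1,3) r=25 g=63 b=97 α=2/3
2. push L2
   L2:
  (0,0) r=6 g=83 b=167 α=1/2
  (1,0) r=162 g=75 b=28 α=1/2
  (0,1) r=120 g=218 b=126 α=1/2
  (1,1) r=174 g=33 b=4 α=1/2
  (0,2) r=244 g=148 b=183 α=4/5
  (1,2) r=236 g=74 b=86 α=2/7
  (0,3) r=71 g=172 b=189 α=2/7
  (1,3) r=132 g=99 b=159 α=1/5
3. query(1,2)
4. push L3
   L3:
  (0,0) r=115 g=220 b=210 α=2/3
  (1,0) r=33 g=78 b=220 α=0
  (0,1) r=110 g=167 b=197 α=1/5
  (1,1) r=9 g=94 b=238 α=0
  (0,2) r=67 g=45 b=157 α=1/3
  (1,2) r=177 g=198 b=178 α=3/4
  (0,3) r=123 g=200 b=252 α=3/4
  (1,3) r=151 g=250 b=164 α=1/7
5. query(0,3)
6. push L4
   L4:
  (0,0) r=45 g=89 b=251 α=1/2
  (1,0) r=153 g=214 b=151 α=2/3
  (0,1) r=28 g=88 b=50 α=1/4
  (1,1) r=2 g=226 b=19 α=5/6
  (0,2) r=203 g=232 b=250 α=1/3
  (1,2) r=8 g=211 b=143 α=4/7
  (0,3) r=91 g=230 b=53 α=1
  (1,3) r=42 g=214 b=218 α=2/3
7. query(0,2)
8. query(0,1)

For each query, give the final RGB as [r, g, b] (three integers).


at x=1,y=2 over L1,L2:
after L1 α=1/4: [141/4, 17/4, 27/4]
after L2 α=2/7: [2593/28, 677/28, 823/28]
→ [93, 24, 29]

at x=0,y=3 over L1,L2,L3:
after L1 α=3/4: [111/2, 84, 147/2]
after L2 α=2/7: [839/14, 764/7, 213/2]
after L3 α=3/4: [6005/56, 1241/7, 1725/8]
= [107, 177, 216]

query (0,2) [L1,L2,L3,L4] — begin 0,0,0
after L1 α=1/8: [19, 247/8, 27/2]
after L2 α=4/5: [199, 4983/40, 1491/10]
after L3 α=1/3: [155, 1961/20, 2276/15]
after L4 α=1/3: [171, 1427/10, 8302/45]
rounded: [171, 143, 184]

query (0,1) [L1,L2,L3,L4] — begin 0,0,0
+L1 (α=1/2) → [117/2, 105/2, 51/2]
+L2 (α=1/2) → [357/4, 541/4, 303/4]
+L3 (α=1/5) → [467/5, 708/5, 100]
+L4 (α=1/4) → [1541/20, 641/5, 175/2]
= [77, 128, 88]


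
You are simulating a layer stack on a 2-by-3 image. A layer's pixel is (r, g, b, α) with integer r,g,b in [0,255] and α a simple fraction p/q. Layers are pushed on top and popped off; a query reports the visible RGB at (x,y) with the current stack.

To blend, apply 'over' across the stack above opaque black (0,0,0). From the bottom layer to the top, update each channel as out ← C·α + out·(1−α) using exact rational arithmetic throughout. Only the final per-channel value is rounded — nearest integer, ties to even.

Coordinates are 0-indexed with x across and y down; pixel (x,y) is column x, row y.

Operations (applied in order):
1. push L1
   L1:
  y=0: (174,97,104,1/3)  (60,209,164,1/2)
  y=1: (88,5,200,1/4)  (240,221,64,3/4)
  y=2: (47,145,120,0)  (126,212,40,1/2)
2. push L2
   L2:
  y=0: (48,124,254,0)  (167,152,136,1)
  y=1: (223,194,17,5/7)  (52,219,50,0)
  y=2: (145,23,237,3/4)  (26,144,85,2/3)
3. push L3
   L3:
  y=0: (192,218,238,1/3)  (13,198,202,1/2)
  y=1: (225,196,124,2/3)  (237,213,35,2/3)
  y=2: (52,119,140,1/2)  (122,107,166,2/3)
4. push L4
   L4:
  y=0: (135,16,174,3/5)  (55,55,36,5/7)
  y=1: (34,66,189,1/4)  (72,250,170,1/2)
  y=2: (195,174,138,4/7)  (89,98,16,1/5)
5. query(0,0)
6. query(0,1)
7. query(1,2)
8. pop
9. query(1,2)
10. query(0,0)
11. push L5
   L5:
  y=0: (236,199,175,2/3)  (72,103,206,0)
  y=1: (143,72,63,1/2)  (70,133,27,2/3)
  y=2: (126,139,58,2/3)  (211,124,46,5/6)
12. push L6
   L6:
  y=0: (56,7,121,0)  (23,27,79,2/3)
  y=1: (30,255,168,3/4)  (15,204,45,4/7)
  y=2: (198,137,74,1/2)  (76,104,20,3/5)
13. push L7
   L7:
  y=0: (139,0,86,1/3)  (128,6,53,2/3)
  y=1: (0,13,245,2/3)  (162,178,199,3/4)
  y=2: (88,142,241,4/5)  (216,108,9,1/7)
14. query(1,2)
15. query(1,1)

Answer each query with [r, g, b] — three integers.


at x=0,y=0 over L1,L2,L3,L4:
+L1 (α=1/3) → [58, 97/3, 104/3]
+L2 (α=0) → [58, 97/3, 104/3]
+L3 (α=1/3) → [308/3, 848/9, 922/9]
+L4 (α=3/5) → [1831/15, 2128/45, 6542/45]
rounded: [122, 47, 145]

at x=0,y=1 over L1,L2,L3,L4:
after L1 α=1/4: [22, 5/4, 50]
after L2 α=5/7: [1159/7, 1945/14, 185/7]
after L3 α=2/3: [4309/21, 7433/42, 1921/21]
after L4 α=1/4: [4547/28, 8357/56, 811/7]
rounded: [162, 149, 116]

(1,2) stack=L1,L2,L3,L4; from [0,0,0]:
L1 α=1/2: [63, 106, 20]
L2 α=2/3: [115/3, 394/3, 190/3]
L3 α=2/3: [847/9, 1036/9, 1186/9]
L4 α=1/5: [4189/45, 5026/45, 4888/45]
rounded: [93, 112, 109]

query (1,2) [L1,L2,L3] — begin 0,0,0
+L1 (α=1/2) → [63, 106, 20]
+L2 (α=2/3) → [115/3, 394/3, 190/3]
+L3 (α=2/3) → [847/9, 1036/9, 1186/9]
rounded: [94, 115, 132]

query (0,0) [L1,L2,L3] — begin 0,0,0
after L1 α=1/3: [58, 97/3, 104/3]
after L2 α=0: [58, 97/3, 104/3]
after L3 α=1/3: [308/3, 848/9, 922/9]
= [103, 94, 102]

(1,2) stack=L1,L2,L3,L5,L6,L7; from [0,0,0]:
after L1 α=1/2: [63, 106, 20]
after L2 α=2/3: [115/3, 394/3, 190/3]
after L3 α=2/3: [847/9, 1036/9, 1186/9]
after L5 α=5/6: [5171/27, 3308/27, 1628/27]
after L6 α=3/5: [16498/135, 3008/27, 4876/135]
after L7 α=1/7: [42716/315, 6988/63, 1451/45]
rounded: [136, 111, 32]

at x=1,y=1 over L1,L2,L3,L5,L6,L7:
+L1 (α=3/4) → [180, 663/4, 48]
+L2 (α=0) → [180, 663/4, 48]
+L3 (α=2/3) → [218, 789/4, 118/3]
+L5 (α=2/3) → [358/3, 1853/12, 280/9]
+L6 (α=4/7) → [418/7, 731/4, 820/21]
+L7 (α=3/4) → [955/7, 2867/16, 13357/84]
= [136, 179, 159]


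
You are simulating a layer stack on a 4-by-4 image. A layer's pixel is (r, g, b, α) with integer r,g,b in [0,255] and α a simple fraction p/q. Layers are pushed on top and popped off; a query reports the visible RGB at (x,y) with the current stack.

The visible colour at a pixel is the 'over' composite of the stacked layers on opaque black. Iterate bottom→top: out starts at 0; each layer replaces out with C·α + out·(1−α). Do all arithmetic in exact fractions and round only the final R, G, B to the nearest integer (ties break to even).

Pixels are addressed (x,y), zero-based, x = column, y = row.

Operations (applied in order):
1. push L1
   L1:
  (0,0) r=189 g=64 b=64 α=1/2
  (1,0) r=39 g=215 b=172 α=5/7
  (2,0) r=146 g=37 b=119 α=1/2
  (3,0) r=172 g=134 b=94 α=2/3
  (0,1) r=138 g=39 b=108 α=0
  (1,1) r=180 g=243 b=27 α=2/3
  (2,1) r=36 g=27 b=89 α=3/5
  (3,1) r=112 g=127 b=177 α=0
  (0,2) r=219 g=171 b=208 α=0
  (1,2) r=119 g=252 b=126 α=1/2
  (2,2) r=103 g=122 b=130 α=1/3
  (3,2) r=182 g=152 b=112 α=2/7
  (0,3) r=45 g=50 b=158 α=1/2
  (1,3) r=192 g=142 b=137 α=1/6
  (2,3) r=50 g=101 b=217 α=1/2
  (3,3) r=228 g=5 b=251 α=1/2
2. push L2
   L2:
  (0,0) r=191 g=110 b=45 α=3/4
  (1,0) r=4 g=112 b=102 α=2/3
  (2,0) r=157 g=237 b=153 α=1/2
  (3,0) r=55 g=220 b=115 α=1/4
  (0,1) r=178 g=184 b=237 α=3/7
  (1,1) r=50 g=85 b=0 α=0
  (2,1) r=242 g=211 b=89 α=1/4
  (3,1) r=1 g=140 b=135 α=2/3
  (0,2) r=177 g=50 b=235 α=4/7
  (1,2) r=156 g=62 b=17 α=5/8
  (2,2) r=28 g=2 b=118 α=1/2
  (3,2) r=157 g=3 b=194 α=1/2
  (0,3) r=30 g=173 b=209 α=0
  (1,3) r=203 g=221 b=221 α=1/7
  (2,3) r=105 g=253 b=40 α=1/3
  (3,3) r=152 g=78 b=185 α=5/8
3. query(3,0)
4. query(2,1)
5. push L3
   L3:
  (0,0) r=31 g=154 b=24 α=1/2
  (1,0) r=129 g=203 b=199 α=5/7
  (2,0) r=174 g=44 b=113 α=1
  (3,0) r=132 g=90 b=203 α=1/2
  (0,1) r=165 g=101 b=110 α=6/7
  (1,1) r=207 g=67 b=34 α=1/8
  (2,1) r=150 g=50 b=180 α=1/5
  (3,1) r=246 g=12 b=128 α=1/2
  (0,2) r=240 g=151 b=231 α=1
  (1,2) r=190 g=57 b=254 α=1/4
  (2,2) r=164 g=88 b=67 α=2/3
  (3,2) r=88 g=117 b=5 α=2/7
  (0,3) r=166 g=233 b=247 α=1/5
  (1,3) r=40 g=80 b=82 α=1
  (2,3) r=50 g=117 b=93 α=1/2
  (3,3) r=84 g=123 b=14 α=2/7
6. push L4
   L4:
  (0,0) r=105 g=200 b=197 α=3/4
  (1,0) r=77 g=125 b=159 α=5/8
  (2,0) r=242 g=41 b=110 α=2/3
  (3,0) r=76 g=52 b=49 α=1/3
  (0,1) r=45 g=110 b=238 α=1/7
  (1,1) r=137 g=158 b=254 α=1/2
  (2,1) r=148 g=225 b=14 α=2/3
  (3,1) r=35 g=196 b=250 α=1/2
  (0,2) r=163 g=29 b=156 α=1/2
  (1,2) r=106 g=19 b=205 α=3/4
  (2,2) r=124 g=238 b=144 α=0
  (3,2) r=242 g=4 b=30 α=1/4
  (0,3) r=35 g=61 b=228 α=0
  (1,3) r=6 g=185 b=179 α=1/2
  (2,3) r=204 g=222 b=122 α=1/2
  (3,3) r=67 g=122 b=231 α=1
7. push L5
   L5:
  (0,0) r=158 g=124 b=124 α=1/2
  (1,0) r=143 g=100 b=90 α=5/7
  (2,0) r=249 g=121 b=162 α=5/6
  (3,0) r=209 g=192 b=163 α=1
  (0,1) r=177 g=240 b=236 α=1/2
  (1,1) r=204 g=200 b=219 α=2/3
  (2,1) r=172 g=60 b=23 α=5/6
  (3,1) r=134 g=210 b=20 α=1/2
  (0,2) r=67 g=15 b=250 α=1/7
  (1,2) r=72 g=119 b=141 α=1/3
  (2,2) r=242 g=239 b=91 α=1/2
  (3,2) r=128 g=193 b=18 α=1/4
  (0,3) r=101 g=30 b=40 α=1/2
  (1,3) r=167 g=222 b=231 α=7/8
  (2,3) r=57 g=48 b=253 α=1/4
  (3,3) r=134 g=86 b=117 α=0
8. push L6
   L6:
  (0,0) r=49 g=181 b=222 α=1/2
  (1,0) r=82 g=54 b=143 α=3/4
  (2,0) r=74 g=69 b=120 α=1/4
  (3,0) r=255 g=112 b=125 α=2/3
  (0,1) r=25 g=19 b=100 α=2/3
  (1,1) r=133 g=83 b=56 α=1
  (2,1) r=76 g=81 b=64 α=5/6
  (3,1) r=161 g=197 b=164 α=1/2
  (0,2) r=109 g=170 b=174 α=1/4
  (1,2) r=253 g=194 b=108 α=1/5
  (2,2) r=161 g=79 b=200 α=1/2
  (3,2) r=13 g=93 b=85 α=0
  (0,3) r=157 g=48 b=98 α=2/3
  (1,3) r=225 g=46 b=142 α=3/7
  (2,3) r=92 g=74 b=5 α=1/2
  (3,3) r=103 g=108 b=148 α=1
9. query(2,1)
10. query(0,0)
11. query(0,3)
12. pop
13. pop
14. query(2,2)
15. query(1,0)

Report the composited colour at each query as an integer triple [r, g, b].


at x=3,y=0 over L1,L2:
L1 α=2/3: [344/3, 268/3, 188/3]
L2 α=1/4: [399/4, 122, 303/4]
rounded: [100, 122, 76]

(2,1) stack=L1,L2; from [0,0,0]:
L1 α=3/5: [108/5, 81/5, 267/5]
L2 α=1/4: [767/10, 649/10, 623/10]
= [77, 65, 62]

query (2,1) [L1,L2,L3,L4,L5,L6] — begin 0,0,0
after L1 α=3/5: [108/5, 81/5, 267/5]
after L2 α=1/4: [767/10, 649/10, 623/10]
after L3 α=1/5: [2284/25, 1548/25, 2146/25]
after L4 α=2/3: [3228/25, 4266/25, 2846/75]
after L5 α=5/6: [12364/75, 1961/25, 11471/450]
after L6 α=5/6: [20432/225, 6043/75, 155471/2700]
= [91, 81, 58]

at x=0,y=0 over L1,L2,L3,L4,L5,L6:
after L1 α=1/2: [189/2, 32, 32]
after L2 α=3/4: [1335/8, 181/2, 167/4]
after L3 α=1/2: [1583/16, 489/4, 263/8]
after L4 α=3/4: [6623/64, 2889/16, 4991/32]
after L5 α=1/2: [16735/128, 4873/32, 8959/64]
after L6 α=1/2: [23007/256, 10665/64, 23167/128]
→ [90, 167, 181]

at x=0,y=3 over L1,L2,L3,L4,L5,L6:
L1 α=1/2: [45/2, 25, 79]
L2 α=0: [45/2, 25, 79]
L3 α=1/5: [256/5, 333/5, 563/5]
L4 α=0: [256/5, 333/5, 563/5]
L5 α=1/2: [761/10, 483/10, 763/10]
L6 α=2/3: [3901/30, 481/10, 2723/30]
rounded: [130, 48, 91]

at x=2,y=2 over L1,L2,L3,L4:
after L1 α=1/3: [103/3, 122/3, 130/3]
after L2 α=1/2: [187/6, 64/3, 242/3]
after L3 α=2/3: [2155/18, 592/9, 644/9]
after L4 α=0: [2155/18, 592/9, 644/9]
rounded: [120, 66, 72]

query (1,0) [L1,L2,L3,L4] — begin 0,0,0
+L1 (α=5/7) → [195/7, 1075/7, 860/7]
+L2 (α=2/3) → [251/21, 881/7, 2288/21]
+L3 (α=5/7) → [14047/147, 8867/49, 25471/147]
+L4 (α=5/8) → [4114/49, 28613/196, 32213/196]
= [84, 146, 164]
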